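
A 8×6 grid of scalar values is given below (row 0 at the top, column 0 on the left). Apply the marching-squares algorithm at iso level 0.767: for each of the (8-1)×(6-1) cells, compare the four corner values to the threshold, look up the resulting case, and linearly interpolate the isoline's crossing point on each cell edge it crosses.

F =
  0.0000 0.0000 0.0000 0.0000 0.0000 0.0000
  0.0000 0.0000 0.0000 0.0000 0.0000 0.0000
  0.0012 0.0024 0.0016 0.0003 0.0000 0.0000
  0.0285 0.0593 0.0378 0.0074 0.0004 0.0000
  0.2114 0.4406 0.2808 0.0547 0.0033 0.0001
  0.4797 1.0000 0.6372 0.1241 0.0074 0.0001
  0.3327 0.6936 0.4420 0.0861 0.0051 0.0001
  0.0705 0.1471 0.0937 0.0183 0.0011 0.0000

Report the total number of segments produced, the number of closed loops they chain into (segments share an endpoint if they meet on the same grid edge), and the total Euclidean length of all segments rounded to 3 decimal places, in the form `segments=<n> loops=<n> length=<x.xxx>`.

cell (4,0): code 0100 → (4.583,1.000)–(5.000,0.552)
cell (4,1): code 1000 → (5.000,1.642)–(4.583,1.000)
cell (5,0): code 0010 → (5.000,0.552)–(5.760,1.000)
cell (5,1): code 0001 → (5.760,1.000)–(5.000,1.642)
total: 4 segments, chained into 1 closed loop(s), length Σ = 3.254908

segments=4 loops=1 length=3.255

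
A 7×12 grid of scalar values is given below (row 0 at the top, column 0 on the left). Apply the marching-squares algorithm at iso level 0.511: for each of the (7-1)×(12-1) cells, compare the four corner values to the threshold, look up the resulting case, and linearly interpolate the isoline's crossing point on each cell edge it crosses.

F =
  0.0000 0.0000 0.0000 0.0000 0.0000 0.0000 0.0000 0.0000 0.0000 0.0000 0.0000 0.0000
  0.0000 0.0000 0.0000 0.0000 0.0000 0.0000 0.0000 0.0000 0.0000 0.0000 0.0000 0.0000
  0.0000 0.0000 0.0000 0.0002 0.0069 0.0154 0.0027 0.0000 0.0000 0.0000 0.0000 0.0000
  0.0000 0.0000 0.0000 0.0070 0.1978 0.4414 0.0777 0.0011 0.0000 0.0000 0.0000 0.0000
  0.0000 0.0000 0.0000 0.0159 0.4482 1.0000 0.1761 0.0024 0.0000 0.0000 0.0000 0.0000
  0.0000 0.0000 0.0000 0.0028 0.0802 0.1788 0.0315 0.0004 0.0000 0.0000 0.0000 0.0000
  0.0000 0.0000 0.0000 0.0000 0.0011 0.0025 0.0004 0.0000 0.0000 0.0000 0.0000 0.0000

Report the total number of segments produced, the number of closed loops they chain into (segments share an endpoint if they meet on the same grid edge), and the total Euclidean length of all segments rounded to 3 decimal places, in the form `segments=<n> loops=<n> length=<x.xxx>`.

segments=4 loops=1 length=4.212

cell (3,4): code 0100 → (3.125,5.000)–(4.000,4.114)
cell (3,5): code 1000 → (4.000,5.594)–(3.125,5.000)
cell (4,4): code 0010 → (4.000,4.114)–(4.595,5.000)
cell (4,5): code 0001 → (4.595,5.000)–(4.000,5.594)
total: 4 segments, chained into 1 closed loop(s), length Σ = 4.211707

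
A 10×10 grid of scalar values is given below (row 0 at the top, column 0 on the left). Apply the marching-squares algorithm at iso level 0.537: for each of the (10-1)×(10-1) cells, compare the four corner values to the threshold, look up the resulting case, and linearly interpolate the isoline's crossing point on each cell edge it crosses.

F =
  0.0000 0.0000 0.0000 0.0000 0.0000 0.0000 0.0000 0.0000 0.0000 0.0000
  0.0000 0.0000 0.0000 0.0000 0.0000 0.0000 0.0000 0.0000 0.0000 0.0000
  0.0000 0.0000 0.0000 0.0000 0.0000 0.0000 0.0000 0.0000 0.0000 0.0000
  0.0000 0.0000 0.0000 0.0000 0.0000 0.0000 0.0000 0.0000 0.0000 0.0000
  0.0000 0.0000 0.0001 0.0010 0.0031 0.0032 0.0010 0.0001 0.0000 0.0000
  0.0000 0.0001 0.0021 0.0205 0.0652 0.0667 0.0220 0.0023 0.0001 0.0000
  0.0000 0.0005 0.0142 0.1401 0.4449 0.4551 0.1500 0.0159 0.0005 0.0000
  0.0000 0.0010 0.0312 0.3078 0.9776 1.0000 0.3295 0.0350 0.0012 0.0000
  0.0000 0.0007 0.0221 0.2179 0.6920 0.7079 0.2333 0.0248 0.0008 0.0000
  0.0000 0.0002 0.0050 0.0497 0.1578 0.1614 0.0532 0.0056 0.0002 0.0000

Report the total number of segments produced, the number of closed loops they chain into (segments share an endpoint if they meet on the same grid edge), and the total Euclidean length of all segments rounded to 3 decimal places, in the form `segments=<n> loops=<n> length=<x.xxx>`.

segments=8 loops=1 length=7.173

cell (6,3): code 0100 → (6.173,4.000)–(7.000,3.342)
cell (6,4): code 1100 → (6.150,5.000)–(6.173,4.000)
cell (6,5): code 1000 → (7.000,5.691)–(6.150,5.000)
cell (7,3): code 0110 → (7.000,3.342)–(8.000,3.673)
cell (7,5): code 1001 → (8.000,5.360)–(7.000,5.691)
cell (8,3): code 0010 → (8.000,3.673)–(8.290,4.000)
cell (8,4): code 0011 → (8.290,4.000)–(8.313,5.000)
cell (8,5): code 0001 → (8.313,5.000)–(8.000,5.360)
total: 8 segments, chained into 1 closed loop(s), length Σ = 7.172756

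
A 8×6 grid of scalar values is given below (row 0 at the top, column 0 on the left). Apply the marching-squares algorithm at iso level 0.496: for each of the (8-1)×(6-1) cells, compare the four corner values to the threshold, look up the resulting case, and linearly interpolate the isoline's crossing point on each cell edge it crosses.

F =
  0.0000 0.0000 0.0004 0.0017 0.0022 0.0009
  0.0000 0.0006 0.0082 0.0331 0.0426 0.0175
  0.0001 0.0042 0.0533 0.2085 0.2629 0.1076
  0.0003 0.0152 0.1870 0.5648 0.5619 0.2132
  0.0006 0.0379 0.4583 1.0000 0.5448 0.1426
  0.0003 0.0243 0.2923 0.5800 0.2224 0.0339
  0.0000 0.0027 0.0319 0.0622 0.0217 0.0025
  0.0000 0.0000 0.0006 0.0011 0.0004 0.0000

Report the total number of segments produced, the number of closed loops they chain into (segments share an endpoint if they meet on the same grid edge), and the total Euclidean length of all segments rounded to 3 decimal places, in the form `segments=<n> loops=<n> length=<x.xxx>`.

segments=10 loops=1 length=6.950

cell (2,2): code 0100 → (2.807,3.000)–(3.000,2.818)
cell (2,3): code 1100 → (2.780,4.000)–(2.807,3.000)
cell (2,4): code 1000 → (3.000,4.189)–(2.780,4.000)
cell (3,2): code 0110 → (3.000,2.818)–(4.000,2.070)
cell (3,4): code 1001 → (4.000,4.121)–(3.000,4.189)
cell (4,2): code 0110 → (4.000,2.070)–(5.000,2.708)
cell (4,3): code 1011 → (5.000,3.235)–(4.151,4.000)
cell (4,4): code 0001 → (4.151,4.000)–(4.000,4.121)
cell (5,2): code 0010 → (5.000,2.708)–(5.162,3.000)
cell (5,3): code 0001 → (5.162,3.000)–(5.000,3.235)
total: 10 segments, chained into 1 closed loop(s), length Σ = 6.949902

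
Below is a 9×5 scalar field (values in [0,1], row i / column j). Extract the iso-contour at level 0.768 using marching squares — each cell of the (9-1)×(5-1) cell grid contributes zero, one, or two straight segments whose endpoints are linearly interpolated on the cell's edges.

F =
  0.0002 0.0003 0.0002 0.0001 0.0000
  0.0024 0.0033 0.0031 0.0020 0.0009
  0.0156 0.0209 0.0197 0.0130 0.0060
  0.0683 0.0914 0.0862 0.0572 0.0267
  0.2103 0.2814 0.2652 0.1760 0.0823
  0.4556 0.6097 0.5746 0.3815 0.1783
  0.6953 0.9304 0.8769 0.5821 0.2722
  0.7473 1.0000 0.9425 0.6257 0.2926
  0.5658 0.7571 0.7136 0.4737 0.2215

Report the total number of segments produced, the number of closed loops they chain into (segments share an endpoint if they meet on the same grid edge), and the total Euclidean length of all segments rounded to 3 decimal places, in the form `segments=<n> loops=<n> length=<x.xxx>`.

segments=8 loops=1 length=7.709

cell (5,0): code 0100 → (5.494,1.000)–(6.000,0.309)
cell (5,1): code 1100 → (5.640,2.000)–(5.494,1.000)
cell (5,2): code 1000 → (6.000,2.369)–(5.640,2.000)
cell (6,0): code 0110 → (6.000,0.309)–(7.000,0.082)
cell (6,2): code 1001 → (7.000,2.551)–(6.000,2.369)
cell (7,0): code 0010 → (7.000,0.082)–(7.955,1.000)
cell (7,1): code 0011 → (7.955,1.000)–(7.762,2.000)
cell (7,2): code 0001 → (7.762,2.000)–(7.000,2.551)
total: 8 segments, chained into 1 closed loop(s), length Σ = 7.708682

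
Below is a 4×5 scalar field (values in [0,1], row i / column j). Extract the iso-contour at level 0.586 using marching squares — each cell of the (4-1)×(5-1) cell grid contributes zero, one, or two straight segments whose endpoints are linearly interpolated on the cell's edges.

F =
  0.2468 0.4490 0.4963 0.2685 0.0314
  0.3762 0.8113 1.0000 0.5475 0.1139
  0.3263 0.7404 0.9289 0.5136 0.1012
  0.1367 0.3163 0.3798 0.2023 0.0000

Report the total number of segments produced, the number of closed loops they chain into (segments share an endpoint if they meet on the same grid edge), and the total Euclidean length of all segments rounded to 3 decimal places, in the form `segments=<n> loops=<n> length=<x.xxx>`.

segments=8 loops=1 length=7.663

cell (0,0): code 0100 → (0.378,1.000)–(1.000,0.482)
cell (0,1): code 1100 → (0.178,2.000)–(0.378,1.000)
cell (0,2): code 1000 → (1.000,2.915)–(0.178,2.000)
cell (1,0): code 0110 → (1.000,0.482)–(2.000,0.627)
cell (1,2): code 1001 → (2.000,2.826)–(1.000,2.915)
cell (2,0): code 0010 → (2.000,0.627)–(2.364,1.000)
cell (2,1): code 0011 → (2.364,1.000)–(2.624,2.000)
cell (2,2): code 0001 → (2.624,2.000)–(2.000,2.826)
total: 8 segments, chained into 1 closed loop(s), length Σ = 7.663049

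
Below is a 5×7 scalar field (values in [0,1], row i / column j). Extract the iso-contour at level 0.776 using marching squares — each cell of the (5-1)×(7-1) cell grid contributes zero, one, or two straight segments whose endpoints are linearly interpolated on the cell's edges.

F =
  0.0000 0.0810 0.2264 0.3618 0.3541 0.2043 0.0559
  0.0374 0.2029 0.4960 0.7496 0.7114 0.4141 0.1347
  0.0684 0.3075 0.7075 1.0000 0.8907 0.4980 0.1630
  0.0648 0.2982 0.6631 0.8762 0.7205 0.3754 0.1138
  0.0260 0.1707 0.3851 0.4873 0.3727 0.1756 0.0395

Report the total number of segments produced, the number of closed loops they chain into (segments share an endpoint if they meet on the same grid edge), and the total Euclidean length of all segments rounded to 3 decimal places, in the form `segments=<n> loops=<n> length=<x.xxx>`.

cell (1,2): code 0100 → (1.105,3.000)–(2.000,2.234)
cell (1,3): code 1100 → (1.360,4.000)–(1.105,3.000)
cell (1,4): code 1000 → (2.000,4.292)–(1.360,4.000)
cell (2,2): code 0110 → (2.000,2.234)–(3.000,2.530)
cell (2,3): code 1011 → (3.000,3.644)–(2.674,4.000)
cell (2,4): code 0001 → (2.674,4.000)–(2.000,4.292)
cell (3,2): code 0010 → (3.000,2.530)–(3.258,3.000)
cell (3,3): code 0001 → (3.258,3.000)–(3.000,3.644)
total: 8 segments, chained into 1 closed loop(s), length Σ = 6.402534

segments=8 loops=1 length=6.403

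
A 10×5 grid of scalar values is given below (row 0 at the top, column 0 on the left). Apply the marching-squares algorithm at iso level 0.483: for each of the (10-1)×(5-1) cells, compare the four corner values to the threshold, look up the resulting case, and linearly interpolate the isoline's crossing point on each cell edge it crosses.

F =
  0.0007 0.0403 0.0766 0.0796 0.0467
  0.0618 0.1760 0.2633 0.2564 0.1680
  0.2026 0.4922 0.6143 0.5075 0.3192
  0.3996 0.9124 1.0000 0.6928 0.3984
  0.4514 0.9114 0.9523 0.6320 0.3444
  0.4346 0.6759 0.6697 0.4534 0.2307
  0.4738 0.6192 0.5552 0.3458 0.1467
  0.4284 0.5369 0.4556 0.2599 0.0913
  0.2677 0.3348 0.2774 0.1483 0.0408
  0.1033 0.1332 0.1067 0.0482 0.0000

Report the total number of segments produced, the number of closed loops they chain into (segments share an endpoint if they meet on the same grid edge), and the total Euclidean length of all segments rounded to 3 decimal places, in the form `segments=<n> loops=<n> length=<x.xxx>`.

cell (1,0): code 0100 → (1.971,1.000)–(2.000,0.968)
cell (1,1): code 1100 → (1.626,2.000)–(1.971,1.000)
cell (1,2): code 1100 → (1.902,3.000)–(1.626,2.000)
cell (1,3): code 1000 → (2.000,3.130)–(1.902,3.000)
cell (2,0): code 0110 → (2.000,0.968)–(3.000,0.163)
cell (2,3): code 1001 → (3.000,3.713)–(2.000,3.130)
cell (3,0): code 0110 → (3.000,0.163)–(4.000,0.069)
cell (3,3): code 1001 → (4.000,3.518)–(3.000,3.713)
cell (4,0): code 0110 → (4.000,0.069)–(5.000,0.201)
cell (4,2): code 1011 → (5.000,2.863)–(4.834,3.000)
cell (4,3): code 0001 → (4.834,3.000)–(4.000,3.518)
cell (5,0): code 0110 → (5.000,0.201)–(6.000,0.063)
cell (5,2): code 1001 → (6.000,2.345)–(5.000,2.863)
cell (6,0): code 0110 → (6.000,0.063)–(7.000,0.503)
cell (6,1): code 1011 → (7.000,1.663)–(6.725,2.000)
cell (6,2): code 0001 → (6.725,2.000)–(6.000,2.345)
cell (7,0): code 0010 → (7.000,0.503)–(7.267,1.000)
cell (7,1): code 0001 → (7.267,1.000)–(7.000,1.663)
total: 18 segments, chained into 1 closed loop(s), length Σ = 14.715737

segments=18 loops=1 length=14.716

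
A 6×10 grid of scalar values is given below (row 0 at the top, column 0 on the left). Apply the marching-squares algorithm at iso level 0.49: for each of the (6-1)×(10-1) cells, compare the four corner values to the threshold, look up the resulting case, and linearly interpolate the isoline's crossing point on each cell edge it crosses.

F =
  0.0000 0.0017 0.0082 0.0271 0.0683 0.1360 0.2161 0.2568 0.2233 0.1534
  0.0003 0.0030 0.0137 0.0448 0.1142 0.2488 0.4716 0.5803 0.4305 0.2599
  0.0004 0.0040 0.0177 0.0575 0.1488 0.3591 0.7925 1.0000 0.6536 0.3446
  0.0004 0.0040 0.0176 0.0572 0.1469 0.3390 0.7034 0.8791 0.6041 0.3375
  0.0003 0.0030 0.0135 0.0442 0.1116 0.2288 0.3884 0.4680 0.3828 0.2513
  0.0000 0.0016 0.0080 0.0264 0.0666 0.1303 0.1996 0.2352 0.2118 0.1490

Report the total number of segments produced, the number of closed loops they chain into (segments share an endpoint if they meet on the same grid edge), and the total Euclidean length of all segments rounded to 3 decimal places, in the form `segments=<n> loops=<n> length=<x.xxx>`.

segments=12 loops=1 length=9.977

cell (0,6): code 0100 → (0.721,7.000)–(1.000,6.169)
cell (0,7): code 1000 → (1.000,7.603)–(0.721,7.000)
cell (1,5): code 0100 → (1.057,6.000)–(2.000,5.302)
cell (1,6): code 1110 → (1.000,6.169)–(1.057,6.000)
cell (1,7): code 1101 → (1.267,8.000)–(1.000,7.603)
cell (1,8): code 1000 → (2.000,8.529)–(1.267,8.000)
cell (2,5): code 0110 → (2.000,5.302)–(3.000,5.414)
cell (2,8): code 1001 → (3.000,8.428)–(2.000,8.529)
cell (3,5): code 0010 → (3.000,5.414)–(3.677,6.000)
cell (3,6): code 0011 → (3.677,6.000)–(3.946,7.000)
cell (3,7): code 0011 → (3.946,7.000)–(3.516,8.000)
cell (3,8): code 0001 → (3.516,8.000)–(3.000,8.428)
total: 12 segments, chained into 1 closed loop(s), length Σ = 9.976639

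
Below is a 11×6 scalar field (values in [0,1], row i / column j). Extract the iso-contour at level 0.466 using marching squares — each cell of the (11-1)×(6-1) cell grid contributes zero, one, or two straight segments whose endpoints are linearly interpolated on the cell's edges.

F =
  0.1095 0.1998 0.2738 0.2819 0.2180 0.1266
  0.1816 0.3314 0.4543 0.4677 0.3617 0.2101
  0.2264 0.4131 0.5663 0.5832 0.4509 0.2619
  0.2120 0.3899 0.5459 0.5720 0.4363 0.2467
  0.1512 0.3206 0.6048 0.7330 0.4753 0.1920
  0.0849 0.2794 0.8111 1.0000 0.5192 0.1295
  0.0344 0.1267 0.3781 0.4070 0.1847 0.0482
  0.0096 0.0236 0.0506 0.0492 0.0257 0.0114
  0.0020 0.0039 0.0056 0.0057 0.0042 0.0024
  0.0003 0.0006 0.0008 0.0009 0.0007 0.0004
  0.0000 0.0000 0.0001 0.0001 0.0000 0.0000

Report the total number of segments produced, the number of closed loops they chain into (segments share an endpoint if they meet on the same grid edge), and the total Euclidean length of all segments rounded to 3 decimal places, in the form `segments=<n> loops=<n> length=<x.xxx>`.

cell (0,2): code 0100 → (0.991,3.000)–(1.000,2.873)
cell (0,3): code 1000 → (1.000,3.016)–(0.991,3.000)
cell (1,1): code 0100 → (1.104,2.000)–(2.000,1.345)
cell (1,2): code 1110 → (1.000,2.873)–(1.104,2.000)
cell (1,3): code 1001 → (2.000,3.886)–(1.000,3.016)
cell (2,1): code 0110 → (2.000,1.345)–(3.000,1.488)
cell (2,3): code 1001 → (3.000,3.781)–(2.000,3.886)
cell (3,1): code 0110 → (3.000,1.488)–(4.000,1.512)
cell (3,3): code 1101 → (3.762,4.000)–(3.000,3.781)
cell (3,4): code 1000 → (4.000,4.033)–(3.762,4.000)
cell (4,1): code 0110 → (4.000,1.512)–(5.000,1.351)
cell (4,4): code 1001 → (5.000,4.137)–(4.000,4.033)
cell (5,1): code 0010 → (5.000,1.351)–(5.797,2.000)
cell (5,2): code 0011 → (5.797,2.000)–(5.901,3.000)
cell (5,3): code 0011 → (5.901,3.000)–(5.159,4.000)
cell (5,4): code 0001 → (5.159,4.000)–(5.000,4.137)
total: 16 segments, chained into 1 closed loop(s), length Σ = 13.014523

segments=16 loops=1 length=13.015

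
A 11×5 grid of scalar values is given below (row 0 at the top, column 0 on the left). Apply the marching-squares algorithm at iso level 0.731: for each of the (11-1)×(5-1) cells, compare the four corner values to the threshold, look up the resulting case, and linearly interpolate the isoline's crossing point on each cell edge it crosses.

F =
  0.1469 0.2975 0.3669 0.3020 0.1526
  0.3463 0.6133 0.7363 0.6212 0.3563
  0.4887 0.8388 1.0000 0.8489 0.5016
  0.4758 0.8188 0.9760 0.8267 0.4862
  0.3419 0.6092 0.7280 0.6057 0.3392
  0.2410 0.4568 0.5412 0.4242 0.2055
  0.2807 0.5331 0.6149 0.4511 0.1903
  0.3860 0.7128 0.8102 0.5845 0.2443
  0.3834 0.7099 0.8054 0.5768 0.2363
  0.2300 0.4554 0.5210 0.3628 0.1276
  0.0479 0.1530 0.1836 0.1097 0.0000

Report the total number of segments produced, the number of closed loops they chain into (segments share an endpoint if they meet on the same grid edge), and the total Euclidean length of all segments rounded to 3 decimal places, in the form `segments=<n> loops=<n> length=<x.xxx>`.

cell (0,1): code 0100 → (0.986,2.000)–(1.000,1.957)
cell (0,2): code 1000 → (1.000,2.046)–(0.986,2.000)
cell (1,0): code 0100 → (1.522,1.000)–(2.000,0.692)
cell (1,1): code 1110 → (1.000,1.957)–(1.522,1.000)
cell (1,2): code 1101 → (1.482,3.000)–(1.000,2.046)
cell (1,3): code 1000 → (2.000,3.339)–(1.482,3.000)
cell (2,0): code 0110 → (2.000,0.692)–(3.000,0.744)
cell (2,3): code 1001 → (3.000,3.281)–(2.000,3.339)
cell (3,0): code 0010 → (3.000,0.744)–(3.419,1.000)
cell (3,1): code 0011 → (3.419,1.000)–(3.988,2.000)
cell (3,2): code 0011 → (3.988,2.000)–(3.433,3.000)
cell (3,3): code 0001 → (3.433,3.000)–(3.000,3.281)
cell (6,1): code 0100 → (6.594,2.000)–(7.000,1.187)
cell (6,2): code 1000 → (7.000,2.351)–(6.594,2.000)
cell (7,1): code 0110 → (7.000,1.187)–(8.000,1.221)
cell (7,2): code 1001 → (8.000,2.325)–(7.000,2.351)
cell (8,1): code 0010 → (8.000,1.221)–(8.262,2.000)
cell (8,2): code 0001 → (8.262,2.000)–(8.000,2.325)
total: 18 segments, chained into 2 closed loop(s), length Σ = 13.429933

segments=18 loops=2 length=13.430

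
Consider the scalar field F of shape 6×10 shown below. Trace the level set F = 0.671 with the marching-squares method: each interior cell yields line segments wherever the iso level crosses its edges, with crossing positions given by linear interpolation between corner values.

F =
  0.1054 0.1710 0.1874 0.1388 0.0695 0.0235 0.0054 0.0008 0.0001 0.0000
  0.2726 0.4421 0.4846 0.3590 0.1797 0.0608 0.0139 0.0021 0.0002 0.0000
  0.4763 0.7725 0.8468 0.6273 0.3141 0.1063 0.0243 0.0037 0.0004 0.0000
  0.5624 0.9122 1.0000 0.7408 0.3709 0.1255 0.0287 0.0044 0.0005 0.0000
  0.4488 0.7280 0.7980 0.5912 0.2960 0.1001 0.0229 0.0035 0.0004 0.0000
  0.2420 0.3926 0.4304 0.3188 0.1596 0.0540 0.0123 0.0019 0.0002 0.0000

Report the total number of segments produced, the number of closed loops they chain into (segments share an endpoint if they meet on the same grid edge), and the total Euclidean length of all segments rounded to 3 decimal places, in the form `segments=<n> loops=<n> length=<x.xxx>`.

cell (1,0): code 0100 → (1.693,1.000)–(2.000,0.657)
cell (1,1): code 1100 → (1.515,2.000)–(1.693,1.000)
cell (1,2): code 1000 → (2.000,2.801)–(1.515,2.000)
cell (2,0): code 0110 → (2.000,0.657)–(3.000,0.310)
cell (2,2): code 1101 → (2.385,3.000)–(2.000,2.801)
cell (2,3): code 1000 → (3.000,3.189)–(2.385,3.000)
cell (3,0): code 0110 → (3.000,0.310)–(4.000,0.796)
cell (3,2): code 1011 → (4.000,2.614)–(3.467,3.000)
cell (3,3): code 0001 → (3.467,3.000)–(3.000,3.189)
cell (4,0): code 0010 → (4.000,0.796)–(4.170,1.000)
cell (4,1): code 0011 → (4.170,1.000)–(4.345,2.000)
cell (4,2): code 0001 → (4.345,2.000)–(4.000,2.614)
total: 12 segments, chained into 1 closed loop(s), length Σ = 8.806424

segments=12 loops=1 length=8.806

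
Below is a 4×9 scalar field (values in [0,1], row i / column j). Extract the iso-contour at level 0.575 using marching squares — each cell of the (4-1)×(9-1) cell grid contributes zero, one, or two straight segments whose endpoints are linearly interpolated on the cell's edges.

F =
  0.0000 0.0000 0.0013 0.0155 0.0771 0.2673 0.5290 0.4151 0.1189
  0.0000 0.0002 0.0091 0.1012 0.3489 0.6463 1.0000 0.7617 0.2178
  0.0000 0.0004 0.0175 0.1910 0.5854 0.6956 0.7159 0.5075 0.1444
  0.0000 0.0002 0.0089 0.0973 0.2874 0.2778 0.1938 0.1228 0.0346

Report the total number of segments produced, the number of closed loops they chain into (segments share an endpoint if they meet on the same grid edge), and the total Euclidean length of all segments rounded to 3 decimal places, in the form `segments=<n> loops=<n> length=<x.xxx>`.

cell (0,4): code 0100 → (0.812,5.000)–(1.000,4.760)
cell (0,5): code 1100 → (0.098,6.000)–(0.812,5.000)
cell (0,6): code 1100 → (0.461,7.000)–(0.098,6.000)
cell (0,7): code 1000 → (1.000,7.343)–(0.461,7.000)
cell (1,3): code 0100 → (1.956,4.000)–(2.000,3.974)
cell (1,4): code 1110 → (1.000,4.760)–(1.956,4.000)
cell (1,6): code 1011 → (2.000,6.676)–(1.734,7.000)
cell (1,7): code 0001 → (1.734,7.000)–(1.000,7.343)
cell (2,3): code 0010 → (2.000,3.974)–(2.035,4.000)
cell (2,4): code 0011 → (2.035,4.000)–(2.289,5.000)
cell (2,5): code 0011 → (2.289,5.000)–(2.270,6.000)
cell (2,6): code 0001 → (2.270,6.000)–(2.000,6.676)
total: 12 segments, chained into 1 closed loop(s), length Σ = 8.542289

segments=12 loops=1 length=8.542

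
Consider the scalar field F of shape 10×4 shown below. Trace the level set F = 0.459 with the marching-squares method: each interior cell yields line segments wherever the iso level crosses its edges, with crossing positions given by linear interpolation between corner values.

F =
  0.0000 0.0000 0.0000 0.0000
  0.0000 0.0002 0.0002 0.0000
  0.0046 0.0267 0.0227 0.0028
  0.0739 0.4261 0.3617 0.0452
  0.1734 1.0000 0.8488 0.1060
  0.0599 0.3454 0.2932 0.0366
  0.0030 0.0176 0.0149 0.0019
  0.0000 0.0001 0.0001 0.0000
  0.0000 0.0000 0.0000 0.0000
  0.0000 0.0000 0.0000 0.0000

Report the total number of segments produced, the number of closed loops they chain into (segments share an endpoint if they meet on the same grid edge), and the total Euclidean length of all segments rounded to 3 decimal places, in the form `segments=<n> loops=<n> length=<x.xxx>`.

cell (3,0): code 0100 → (3.057,1.000)–(4.000,0.346)
cell (3,1): code 1100 → (3.200,2.000)–(3.057,1.000)
cell (3,2): code 1000 → (4.000,2.525)–(3.200,2.000)
cell (4,0): code 0010 → (4.000,0.346)–(4.826,1.000)
cell (4,1): code 0011 → (4.826,1.000)–(4.702,2.000)
cell (4,2): code 0001 → (4.702,2.000)–(4.000,2.525)
total: 6 segments, chained into 1 closed loop(s), length Σ = 6.052777

segments=6 loops=1 length=6.053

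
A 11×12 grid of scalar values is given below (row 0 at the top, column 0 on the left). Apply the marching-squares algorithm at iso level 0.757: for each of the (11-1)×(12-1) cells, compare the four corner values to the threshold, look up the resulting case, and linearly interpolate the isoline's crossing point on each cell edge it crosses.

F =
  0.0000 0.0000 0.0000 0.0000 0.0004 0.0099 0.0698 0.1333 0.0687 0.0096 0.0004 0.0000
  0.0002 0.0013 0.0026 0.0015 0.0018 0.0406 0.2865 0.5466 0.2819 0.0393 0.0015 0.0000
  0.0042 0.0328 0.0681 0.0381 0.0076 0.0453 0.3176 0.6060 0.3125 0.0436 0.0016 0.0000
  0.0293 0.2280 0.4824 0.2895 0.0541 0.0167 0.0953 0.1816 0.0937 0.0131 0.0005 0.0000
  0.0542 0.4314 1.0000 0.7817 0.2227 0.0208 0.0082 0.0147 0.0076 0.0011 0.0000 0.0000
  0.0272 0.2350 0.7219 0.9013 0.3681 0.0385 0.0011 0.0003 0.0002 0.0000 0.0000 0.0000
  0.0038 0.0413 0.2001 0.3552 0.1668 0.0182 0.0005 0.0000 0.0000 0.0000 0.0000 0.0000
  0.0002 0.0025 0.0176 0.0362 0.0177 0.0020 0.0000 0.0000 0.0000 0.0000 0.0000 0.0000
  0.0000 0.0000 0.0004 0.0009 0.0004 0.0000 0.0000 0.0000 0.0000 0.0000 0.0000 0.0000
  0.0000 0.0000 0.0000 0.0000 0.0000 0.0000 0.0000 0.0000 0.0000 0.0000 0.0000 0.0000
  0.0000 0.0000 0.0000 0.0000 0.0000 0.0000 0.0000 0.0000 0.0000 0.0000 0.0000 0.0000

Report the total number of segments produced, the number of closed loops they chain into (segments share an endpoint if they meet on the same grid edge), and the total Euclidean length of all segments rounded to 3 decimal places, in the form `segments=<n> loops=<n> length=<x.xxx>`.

segments=8 loops=1 length=5.242

cell (3,1): code 0100 → (3.531,2.000)–(4.000,1.573)
cell (3,2): code 1100 → (3.950,3.000)–(3.531,2.000)
cell (3,3): code 1000 → (4.000,3.044)–(3.950,3.000)
cell (4,1): code 0010 → (4.000,1.573)–(4.874,2.000)
cell (4,2): code 0111 → (4.874,2.000)–(5.000,2.196)
cell (4,3): code 1001 → (5.000,3.271)–(4.000,3.044)
cell (5,2): code 0010 → (5.000,2.196)–(5.264,3.000)
cell (5,3): code 0001 → (5.264,3.000)–(5.000,3.271)
total: 8 segments, chained into 1 closed loop(s), length Σ = 5.241790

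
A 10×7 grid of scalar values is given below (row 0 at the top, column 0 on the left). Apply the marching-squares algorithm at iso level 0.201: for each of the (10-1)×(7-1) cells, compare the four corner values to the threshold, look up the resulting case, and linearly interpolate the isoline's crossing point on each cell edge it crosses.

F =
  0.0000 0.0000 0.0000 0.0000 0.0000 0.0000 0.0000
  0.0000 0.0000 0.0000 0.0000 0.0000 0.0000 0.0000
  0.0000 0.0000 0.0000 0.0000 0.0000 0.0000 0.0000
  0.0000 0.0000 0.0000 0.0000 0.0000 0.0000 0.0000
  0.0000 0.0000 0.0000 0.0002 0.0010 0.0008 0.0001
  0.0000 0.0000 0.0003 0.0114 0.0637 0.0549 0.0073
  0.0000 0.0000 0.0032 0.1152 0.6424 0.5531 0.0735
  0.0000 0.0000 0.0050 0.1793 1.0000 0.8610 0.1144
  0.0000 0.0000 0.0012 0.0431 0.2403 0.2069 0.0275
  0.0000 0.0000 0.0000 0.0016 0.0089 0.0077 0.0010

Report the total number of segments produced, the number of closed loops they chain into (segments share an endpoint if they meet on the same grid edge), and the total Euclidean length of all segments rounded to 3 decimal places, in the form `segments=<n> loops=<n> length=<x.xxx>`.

cell (5,3): code 0100 → (5.237,4.000)–(6.000,3.163)
cell (5,4): code 1100 → (5.293,5.000)–(5.237,4.000)
cell (5,5): code 1000 → (6.000,5.734)–(5.293,5.000)
cell (6,3): code 0110 → (6.000,3.163)–(7.000,3.026)
cell (6,5): code 1001 → (7.000,5.884)–(6.000,5.734)
cell (7,3): code 0110 → (7.000,3.026)–(8.000,3.801)
cell (7,5): code 1001 → (8.000,5.033)–(7.000,5.884)
cell (8,3): code 0010 → (8.000,3.801)–(8.170,4.000)
cell (8,4): code 0011 → (8.170,4.000)–(8.030,5.000)
cell (8,5): code 0001 → (8.030,5.000)–(8.000,5.033)
total: 10 segments, chained into 1 closed loop(s), length Σ = 9.067386

segments=10 loops=1 length=9.067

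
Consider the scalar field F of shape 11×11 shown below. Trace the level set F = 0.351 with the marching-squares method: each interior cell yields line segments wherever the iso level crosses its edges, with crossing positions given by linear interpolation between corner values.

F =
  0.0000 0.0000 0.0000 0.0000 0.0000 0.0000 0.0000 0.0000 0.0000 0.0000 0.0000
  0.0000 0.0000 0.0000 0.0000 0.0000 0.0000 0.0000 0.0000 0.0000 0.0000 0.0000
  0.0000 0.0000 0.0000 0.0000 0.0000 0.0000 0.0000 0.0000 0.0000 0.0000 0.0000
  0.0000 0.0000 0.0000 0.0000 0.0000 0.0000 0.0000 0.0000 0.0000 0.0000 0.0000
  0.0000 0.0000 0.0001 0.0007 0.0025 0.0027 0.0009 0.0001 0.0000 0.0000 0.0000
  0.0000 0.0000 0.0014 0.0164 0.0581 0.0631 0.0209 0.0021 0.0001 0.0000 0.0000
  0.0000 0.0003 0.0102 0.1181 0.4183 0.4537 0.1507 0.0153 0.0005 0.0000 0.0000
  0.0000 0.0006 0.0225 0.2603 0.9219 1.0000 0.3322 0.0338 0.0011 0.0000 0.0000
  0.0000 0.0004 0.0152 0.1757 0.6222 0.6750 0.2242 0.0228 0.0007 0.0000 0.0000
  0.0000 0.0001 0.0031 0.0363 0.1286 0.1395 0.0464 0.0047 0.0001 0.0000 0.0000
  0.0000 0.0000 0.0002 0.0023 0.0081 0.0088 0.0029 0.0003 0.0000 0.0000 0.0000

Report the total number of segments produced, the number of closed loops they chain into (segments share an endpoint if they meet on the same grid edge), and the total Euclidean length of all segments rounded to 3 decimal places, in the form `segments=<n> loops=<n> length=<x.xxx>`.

segments=10 loops=1 length=8.917

cell (5,3): code 0100 → (5.813,4.000)–(6.000,3.776)
cell (5,4): code 1100 → (5.737,5.000)–(5.813,4.000)
cell (5,5): code 1000 → (6.000,5.339)–(5.737,5.000)
cell (6,3): code 0110 → (6.000,3.776)–(7.000,3.137)
cell (6,5): code 1001 → (7.000,5.972)–(6.000,5.339)
cell (7,3): code 0110 → (7.000,3.137)–(8.000,3.393)
cell (7,5): code 1001 → (8.000,5.719)–(7.000,5.972)
cell (8,3): code 0010 → (8.000,3.393)–(8.549,4.000)
cell (8,4): code 0011 → (8.549,4.000)–(8.605,5.000)
cell (8,5): code 0001 → (8.605,5.000)–(8.000,5.719)
total: 10 segments, chained into 1 closed loop(s), length Σ = 8.917453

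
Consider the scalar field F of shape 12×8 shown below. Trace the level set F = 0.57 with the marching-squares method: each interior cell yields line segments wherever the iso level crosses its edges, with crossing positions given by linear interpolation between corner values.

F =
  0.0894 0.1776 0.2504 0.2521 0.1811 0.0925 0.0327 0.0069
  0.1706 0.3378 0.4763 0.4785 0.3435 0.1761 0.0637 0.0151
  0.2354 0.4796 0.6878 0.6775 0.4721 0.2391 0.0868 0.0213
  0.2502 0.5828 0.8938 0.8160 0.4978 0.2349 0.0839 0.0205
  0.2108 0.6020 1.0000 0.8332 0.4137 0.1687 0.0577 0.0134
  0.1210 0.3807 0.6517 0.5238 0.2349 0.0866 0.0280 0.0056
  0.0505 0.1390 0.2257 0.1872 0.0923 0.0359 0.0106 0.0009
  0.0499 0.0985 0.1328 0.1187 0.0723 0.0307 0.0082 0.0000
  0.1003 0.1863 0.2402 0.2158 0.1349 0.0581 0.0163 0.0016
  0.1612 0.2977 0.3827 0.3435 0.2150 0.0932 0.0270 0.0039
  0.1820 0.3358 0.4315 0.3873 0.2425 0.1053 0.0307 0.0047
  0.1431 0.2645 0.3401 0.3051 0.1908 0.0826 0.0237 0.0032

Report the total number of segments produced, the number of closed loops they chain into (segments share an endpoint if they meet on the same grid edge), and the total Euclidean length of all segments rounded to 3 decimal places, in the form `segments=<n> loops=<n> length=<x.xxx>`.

segments=14 loops=1 length=10.439

cell (1,1): code 0100 → (1.443,2.000)–(2.000,1.434)
cell (1,2): code 1100 → (1.460,3.000)–(1.443,2.000)
cell (1,3): code 1000 → (2.000,3.523)–(1.460,3.000)
cell (2,0): code 0100 → (2.876,1.000)–(3.000,0.962)
cell (2,1): code 1110 → (2.000,1.434)–(2.876,1.000)
cell (2,3): code 1001 → (3.000,3.773)–(2.000,3.523)
cell (3,0): code 0110 → (3.000,0.962)–(4.000,0.918)
cell (3,3): code 1001 → (4.000,3.627)–(3.000,3.773)
cell (4,0): code 0010 → (4.000,0.918)–(4.145,1.000)
cell (4,1): code 0111 → (4.145,1.000)–(5.000,1.699)
cell (4,2): code 1011 → (5.000,2.639)–(4.851,3.000)
cell (4,3): code 0001 → (4.851,3.000)–(4.000,3.627)
cell (5,1): code 0010 → (5.000,1.699)–(5.192,2.000)
cell (5,2): code 0001 → (5.192,2.000)–(5.000,2.639)
total: 14 segments, chained into 1 closed loop(s), length Σ = 10.438642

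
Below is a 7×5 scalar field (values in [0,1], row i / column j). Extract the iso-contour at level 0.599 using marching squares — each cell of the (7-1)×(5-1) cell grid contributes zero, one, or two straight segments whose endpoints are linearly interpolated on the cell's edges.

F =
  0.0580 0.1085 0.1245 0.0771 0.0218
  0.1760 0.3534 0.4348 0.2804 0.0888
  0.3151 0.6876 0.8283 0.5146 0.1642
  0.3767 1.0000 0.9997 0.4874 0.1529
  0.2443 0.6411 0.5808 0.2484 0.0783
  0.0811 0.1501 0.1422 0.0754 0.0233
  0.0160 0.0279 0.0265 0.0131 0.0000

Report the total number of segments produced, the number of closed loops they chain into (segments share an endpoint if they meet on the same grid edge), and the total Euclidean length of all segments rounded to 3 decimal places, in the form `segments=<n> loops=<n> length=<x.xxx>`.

cell (1,0): code 0100 → (1.735,1.000)–(2.000,0.762)
cell (1,1): code 1100 → (1.417,2.000)–(1.735,1.000)
cell (1,2): code 1000 → (2.000,2.731)–(1.417,2.000)
cell (2,0): code 0110 → (2.000,0.762)–(3.000,0.357)
cell (2,2): code 1001 → (3.000,2.782)–(2.000,2.731)
cell (3,0): code 0110 → (3.000,0.357)–(4.000,0.894)
cell (3,1): code 1011 → (4.000,1.698)–(3.957,2.000)
cell (3,2): code 0001 → (3.957,2.000)–(3.000,2.782)
cell (4,0): code 0010 → (4.000,0.894)–(4.086,1.000)
cell (4,1): code 0001 → (4.086,1.000)–(4.000,1.698)
total: 10 segments, chained into 1 closed loop(s), length Σ = 7.936172

segments=10 loops=1 length=7.936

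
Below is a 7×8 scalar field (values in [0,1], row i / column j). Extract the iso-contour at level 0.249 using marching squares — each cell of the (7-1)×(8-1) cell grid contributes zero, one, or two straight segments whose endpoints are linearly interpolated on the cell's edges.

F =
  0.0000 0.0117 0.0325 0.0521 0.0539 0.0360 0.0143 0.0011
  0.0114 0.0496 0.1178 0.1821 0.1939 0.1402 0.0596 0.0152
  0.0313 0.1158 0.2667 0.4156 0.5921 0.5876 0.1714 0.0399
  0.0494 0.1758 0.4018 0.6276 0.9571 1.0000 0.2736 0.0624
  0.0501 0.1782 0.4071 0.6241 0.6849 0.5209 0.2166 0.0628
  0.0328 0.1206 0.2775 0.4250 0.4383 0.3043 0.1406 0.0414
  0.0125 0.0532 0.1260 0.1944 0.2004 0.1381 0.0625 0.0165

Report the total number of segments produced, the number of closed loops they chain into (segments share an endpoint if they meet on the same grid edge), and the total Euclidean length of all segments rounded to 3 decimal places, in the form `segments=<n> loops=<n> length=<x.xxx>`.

segments=18 loops=1 length=14.936

cell (1,1): code 0100 → (1.881,2.000)–(2.000,1.883)
cell (1,2): code 1100 → (1.287,3.000)–(1.881,2.000)
cell (1,3): code 1100 → (1.138,4.000)–(1.287,3.000)
cell (1,4): code 1100 → (1.243,5.000)–(1.138,4.000)
cell (1,5): code 1000 → (2.000,5.814)–(1.243,5.000)
cell (2,1): code 0110 → (2.000,1.883)–(3.000,1.324)
cell (2,5): code 1101 → (2.759,6.000)–(2.000,5.814)
cell (2,6): code 1000 → (3.000,6.116)–(2.759,6.000)
cell (3,1): code 0110 → (3.000,1.324)–(4.000,1.309)
cell (3,5): code 1011 → (4.000,5.894)–(3.432,6.000)
cell (3,6): code 0001 → (3.432,6.000)–(3.000,6.116)
cell (4,1): code 0110 → (4.000,1.309)–(5.000,1.818)
cell (4,5): code 1001 → (5.000,5.338)–(4.000,5.894)
cell (5,1): code 0010 → (5.000,1.818)–(5.188,2.000)
cell (5,2): code 0011 → (5.188,2.000)–(5.763,3.000)
cell (5,3): code 0011 → (5.763,3.000)–(5.796,4.000)
cell (5,4): code 0011 → (5.796,4.000)–(5.333,5.000)
cell (5,5): code 0001 → (5.333,5.000)–(5.000,5.338)
total: 18 segments, chained into 1 closed loop(s), length Σ = 14.936091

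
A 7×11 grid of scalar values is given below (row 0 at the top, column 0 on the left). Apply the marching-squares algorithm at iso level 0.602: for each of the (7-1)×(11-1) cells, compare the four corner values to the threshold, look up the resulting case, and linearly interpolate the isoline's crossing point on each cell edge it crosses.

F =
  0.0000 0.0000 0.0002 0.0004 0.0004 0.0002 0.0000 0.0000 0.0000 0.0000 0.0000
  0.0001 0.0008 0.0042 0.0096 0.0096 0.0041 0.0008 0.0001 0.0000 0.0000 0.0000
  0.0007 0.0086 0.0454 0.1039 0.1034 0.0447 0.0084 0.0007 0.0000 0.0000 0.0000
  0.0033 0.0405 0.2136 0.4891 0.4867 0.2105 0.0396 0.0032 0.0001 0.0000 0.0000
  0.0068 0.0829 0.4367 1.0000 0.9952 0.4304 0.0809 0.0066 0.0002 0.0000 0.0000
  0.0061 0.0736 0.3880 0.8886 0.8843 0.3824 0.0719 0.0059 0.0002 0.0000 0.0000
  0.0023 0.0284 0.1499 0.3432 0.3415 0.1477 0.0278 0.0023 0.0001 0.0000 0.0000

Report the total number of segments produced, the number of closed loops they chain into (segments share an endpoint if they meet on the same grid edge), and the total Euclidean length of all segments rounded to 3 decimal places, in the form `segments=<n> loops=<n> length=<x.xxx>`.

cell (3,2): code 0100 → (3.221,3.000)–(4.000,2.293)
cell (3,3): code 1100 → (3.227,4.000)–(3.221,3.000)
cell (3,4): code 1000 → (4.000,4.696)–(3.227,4.000)
cell (4,2): code 0110 → (4.000,2.293)–(5.000,2.427)
cell (4,4): code 1001 → (5.000,4.562)–(4.000,4.696)
cell (5,2): code 0010 → (5.000,2.427)–(5.525,3.000)
cell (5,3): code 0011 → (5.525,3.000)–(5.520,4.000)
cell (5,4): code 0001 → (5.520,4.000)–(5.000,4.562)
total: 8 segments, chained into 1 closed loop(s), length Σ = 7.653226

segments=8 loops=1 length=7.653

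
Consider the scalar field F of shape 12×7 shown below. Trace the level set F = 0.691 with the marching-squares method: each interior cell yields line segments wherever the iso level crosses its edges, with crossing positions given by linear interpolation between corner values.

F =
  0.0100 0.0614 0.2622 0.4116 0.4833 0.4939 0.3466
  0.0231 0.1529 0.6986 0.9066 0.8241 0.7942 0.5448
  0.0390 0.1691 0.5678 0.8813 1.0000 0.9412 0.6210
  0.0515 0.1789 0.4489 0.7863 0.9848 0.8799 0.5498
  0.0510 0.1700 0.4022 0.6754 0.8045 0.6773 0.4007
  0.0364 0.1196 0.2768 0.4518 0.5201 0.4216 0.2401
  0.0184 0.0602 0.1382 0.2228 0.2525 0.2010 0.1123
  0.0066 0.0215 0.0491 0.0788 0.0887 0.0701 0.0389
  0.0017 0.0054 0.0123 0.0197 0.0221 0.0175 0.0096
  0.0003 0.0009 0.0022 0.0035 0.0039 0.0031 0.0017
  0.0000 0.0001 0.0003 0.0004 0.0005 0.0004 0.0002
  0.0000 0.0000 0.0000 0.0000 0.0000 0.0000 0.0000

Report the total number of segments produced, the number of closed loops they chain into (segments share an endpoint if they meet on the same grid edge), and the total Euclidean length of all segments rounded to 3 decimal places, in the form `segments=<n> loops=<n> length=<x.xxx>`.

cell (0,1): code 0100 → (0.983,2.000)–(1.000,1.986)
cell (0,2): code 1100 → (0.564,3.000)–(0.983,2.000)
cell (0,3): code 1100 → (0.609,4.000)–(0.564,3.000)
cell (0,4): code 1100 → (0.656,5.000)–(0.609,4.000)
cell (0,5): code 1000 → (1.000,5.414)–(0.656,5.000)
cell (1,1): code 0010 → (1.000,1.986)–(1.058,2.000)
cell (1,2): code 0111 → (1.058,2.000)–(2.000,2.393)
cell (1,5): code 1001 → (2.000,5.781)–(1.000,5.414)
cell (2,2): code 0110 → (2.000,2.393)–(3.000,2.718)
cell (2,5): code 1001 → (3.000,5.572)–(2.000,5.781)
cell (3,2): code 0010 → (3.000,2.718)–(3.859,3.000)
cell (3,3): code 0111 → (3.859,3.000)–(4.000,3.121)
cell (3,4): code 1011 → (4.000,4.892)–(3.932,5.000)
cell (3,5): code 0001 → (3.932,5.000)–(3.000,5.572)
cell (4,3): code 0010 → (4.000,3.121)–(4.399,4.000)
cell (4,4): code 0001 → (4.399,4.000)–(4.000,4.892)
total: 16 segments, chained into 1 closed loop(s), length Σ = 12.119091

segments=16 loops=1 length=12.119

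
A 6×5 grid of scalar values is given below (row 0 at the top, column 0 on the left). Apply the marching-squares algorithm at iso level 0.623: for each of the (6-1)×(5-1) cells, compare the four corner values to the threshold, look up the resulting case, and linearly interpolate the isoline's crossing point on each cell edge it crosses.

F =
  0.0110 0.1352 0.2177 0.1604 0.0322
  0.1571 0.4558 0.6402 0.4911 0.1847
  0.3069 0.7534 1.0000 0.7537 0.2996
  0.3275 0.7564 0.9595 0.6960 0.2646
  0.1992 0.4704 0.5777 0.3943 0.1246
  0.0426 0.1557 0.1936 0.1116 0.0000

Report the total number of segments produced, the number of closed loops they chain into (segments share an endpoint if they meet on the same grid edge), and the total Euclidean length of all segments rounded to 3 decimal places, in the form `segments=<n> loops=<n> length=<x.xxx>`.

segments=12 loops=1 length=8.542

cell (0,1): code 0100 → (0.959,2.000)–(1.000,1.907)
cell (0,2): code 1000 → (1.000,2.115)–(0.959,2.000)
cell (1,0): code 0100 → (1.562,1.000)–(2.000,0.708)
cell (1,1): code 1110 → (1.000,1.907)–(1.562,1.000)
cell (1,2): code 1101 → (1.502,3.000)–(1.000,2.115)
cell (1,3): code 1000 → (2.000,3.288)–(1.502,3.000)
cell (2,0): code 0110 → (2.000,0.708)–(3.000,0.689)
cell (2,3): code 1001 → (3.000,3.169)–(2.000,3.288)
cell (3,0): code 0010 → (3.000,0.689)–(3.466,1.000)
cell (3,1): code 0011 → (3.466,1.000)–(3.881,2.000)
cell (3,2): code 0011 → (3.881,2.000)–(3.242,3.000)
cell (3,3): code 0001 → (3.242,3.000)–(3.000,3.169)
total: 12 segments, chained into 1 closed loop(s), length Σ = 8.542271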